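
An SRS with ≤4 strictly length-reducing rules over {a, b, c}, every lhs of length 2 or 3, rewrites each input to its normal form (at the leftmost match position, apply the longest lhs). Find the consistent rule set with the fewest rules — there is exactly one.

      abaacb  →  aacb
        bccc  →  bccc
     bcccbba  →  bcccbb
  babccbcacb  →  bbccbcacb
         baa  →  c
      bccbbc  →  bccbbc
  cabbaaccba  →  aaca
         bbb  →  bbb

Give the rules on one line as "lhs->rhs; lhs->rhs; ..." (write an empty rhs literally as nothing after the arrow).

  | abaacb => aacb
  | bccc
  | bcccbba => bcccbb
  | babccbcacb => bbccbcacb

ab->; ba->b; baa->c; cba->a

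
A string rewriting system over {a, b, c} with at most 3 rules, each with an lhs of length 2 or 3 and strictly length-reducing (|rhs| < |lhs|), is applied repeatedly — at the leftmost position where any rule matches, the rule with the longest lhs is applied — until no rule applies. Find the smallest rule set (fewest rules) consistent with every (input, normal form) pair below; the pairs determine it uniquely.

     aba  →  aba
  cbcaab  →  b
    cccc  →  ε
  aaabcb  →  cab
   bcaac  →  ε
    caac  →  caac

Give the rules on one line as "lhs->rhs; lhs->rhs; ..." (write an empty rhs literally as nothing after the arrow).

  | aba
  | cbcaab => caaab => ccb => b
  | cccc => cc => ε
  | aaabcb => cbcb => cab

aaa->c; bc->a; cc->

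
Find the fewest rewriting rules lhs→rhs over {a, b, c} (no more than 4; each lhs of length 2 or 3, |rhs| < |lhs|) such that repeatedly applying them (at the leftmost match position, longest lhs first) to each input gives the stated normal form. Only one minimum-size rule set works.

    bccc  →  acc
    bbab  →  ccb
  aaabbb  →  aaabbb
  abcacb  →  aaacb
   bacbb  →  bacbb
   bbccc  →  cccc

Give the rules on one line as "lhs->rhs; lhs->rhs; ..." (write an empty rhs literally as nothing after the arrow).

bba->cc; bbc->cc; bc->a

  | bccc => acc
  | bbab => ccb
  | aaabbb
  | abcacb => aaacb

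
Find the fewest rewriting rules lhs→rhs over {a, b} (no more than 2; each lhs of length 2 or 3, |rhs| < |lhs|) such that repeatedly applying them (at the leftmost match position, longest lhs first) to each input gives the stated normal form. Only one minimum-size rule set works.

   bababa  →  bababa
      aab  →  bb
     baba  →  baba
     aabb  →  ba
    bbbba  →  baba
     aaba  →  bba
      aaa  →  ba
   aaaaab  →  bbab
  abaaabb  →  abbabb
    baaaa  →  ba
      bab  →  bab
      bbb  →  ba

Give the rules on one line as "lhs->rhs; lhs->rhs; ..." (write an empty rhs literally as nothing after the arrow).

  | bababa
  | aab => bb
  | baba
  | aabb => bbb => ba

aa->b; bbb->ba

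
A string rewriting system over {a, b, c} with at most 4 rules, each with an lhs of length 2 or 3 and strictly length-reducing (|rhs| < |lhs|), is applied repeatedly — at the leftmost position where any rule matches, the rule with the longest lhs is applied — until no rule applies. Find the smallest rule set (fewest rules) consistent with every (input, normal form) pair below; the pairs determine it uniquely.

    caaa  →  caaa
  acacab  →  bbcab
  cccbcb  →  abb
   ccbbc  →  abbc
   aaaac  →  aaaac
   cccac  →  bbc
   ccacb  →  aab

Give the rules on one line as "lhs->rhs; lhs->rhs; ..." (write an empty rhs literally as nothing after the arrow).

aca->bb; cb->b; cc->a

  | caaa
  | acacab => bbcab
  | cccbcb => acbcb => abcb => abb
  | ccbbc => abbc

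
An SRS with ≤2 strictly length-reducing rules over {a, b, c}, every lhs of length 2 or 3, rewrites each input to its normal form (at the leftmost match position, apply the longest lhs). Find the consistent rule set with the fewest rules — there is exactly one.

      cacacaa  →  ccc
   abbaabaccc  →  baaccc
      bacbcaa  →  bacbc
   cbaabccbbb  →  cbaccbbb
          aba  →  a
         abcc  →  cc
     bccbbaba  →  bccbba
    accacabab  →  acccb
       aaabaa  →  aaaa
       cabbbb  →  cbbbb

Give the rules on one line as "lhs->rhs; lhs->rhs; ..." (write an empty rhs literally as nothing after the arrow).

ab->; ca->c

  | cacacaa => ccacaa => cccaa => ccca => ccc
  | abbaabaccc => baabaccc => baaccc
  | bacbcaa => bacbca => bacbc
  | cbaabccbbb => cbaccbbb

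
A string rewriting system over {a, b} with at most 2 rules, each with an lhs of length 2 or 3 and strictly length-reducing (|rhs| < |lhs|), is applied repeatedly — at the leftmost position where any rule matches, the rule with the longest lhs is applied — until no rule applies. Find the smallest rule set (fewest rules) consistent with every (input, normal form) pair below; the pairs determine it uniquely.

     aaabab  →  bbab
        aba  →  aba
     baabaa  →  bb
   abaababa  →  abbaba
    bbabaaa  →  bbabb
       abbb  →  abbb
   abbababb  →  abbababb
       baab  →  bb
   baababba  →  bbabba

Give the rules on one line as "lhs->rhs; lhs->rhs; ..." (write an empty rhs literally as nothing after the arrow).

aa->; aaa->b

  | aaabab => bbab
  | aba
  | baabaa => bbaa => bb
  | abaababa => abbaba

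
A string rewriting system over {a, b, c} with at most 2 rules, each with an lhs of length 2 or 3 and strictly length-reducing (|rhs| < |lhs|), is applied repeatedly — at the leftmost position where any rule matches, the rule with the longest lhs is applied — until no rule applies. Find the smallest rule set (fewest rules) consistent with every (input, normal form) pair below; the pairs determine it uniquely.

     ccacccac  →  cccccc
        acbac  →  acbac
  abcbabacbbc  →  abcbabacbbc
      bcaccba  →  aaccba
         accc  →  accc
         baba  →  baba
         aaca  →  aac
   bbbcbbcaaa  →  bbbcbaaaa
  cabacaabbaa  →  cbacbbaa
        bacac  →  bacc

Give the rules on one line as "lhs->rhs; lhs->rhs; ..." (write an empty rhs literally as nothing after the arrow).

  | ccacccac => cccccac => cccccc
  | acbac
  | abcbabacbbc
  | bcaccba => aaccba

bca->aa; ca->c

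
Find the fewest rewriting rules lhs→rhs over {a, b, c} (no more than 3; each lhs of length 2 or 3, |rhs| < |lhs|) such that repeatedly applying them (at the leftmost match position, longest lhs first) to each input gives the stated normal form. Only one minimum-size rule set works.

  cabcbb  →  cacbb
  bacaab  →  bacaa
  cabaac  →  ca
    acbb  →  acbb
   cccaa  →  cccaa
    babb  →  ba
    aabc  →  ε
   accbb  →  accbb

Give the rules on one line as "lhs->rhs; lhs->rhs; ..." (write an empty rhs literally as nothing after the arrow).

  | cabcbb => cacbb
  | bacaab => bacaa
  | cabaac => caaac => ca
  | acbb

aac->; ab->a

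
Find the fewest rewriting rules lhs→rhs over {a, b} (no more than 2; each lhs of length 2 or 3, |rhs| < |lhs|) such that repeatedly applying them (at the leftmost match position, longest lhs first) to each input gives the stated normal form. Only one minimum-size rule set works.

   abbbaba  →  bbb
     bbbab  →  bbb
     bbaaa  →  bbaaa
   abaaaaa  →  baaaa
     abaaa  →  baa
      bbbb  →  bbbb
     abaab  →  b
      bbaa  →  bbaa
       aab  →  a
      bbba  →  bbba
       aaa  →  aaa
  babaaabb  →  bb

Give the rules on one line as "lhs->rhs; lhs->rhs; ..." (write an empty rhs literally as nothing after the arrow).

ab->; aba->b

  | abbbaba => bbaba => bbb
  | bbbab => bbb
  | bbaaa
  | abaaaaa => baaaa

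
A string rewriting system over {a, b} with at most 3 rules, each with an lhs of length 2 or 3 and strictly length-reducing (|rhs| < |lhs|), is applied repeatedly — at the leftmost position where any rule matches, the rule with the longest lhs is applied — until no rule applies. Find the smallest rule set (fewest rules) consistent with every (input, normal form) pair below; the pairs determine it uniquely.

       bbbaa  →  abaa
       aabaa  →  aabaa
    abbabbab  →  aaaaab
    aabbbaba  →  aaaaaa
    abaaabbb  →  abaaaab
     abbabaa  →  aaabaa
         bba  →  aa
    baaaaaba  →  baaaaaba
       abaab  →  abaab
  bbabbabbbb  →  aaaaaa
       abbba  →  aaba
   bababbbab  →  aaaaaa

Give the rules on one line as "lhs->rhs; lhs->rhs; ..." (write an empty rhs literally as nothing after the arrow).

  | bbbaa => abaa
  | aabaa
  | abbabbab => aaabbab => aaaaab
  | aabbbaba => aaababa => aaaaaa

bab->aa; bb->a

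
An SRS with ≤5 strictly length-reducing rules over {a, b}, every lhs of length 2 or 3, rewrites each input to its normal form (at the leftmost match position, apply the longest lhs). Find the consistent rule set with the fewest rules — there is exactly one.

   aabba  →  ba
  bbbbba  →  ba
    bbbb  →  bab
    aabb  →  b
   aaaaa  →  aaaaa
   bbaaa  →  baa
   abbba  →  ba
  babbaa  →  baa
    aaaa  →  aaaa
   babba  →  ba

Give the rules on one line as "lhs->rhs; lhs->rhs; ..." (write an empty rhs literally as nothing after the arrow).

  | aabba => ba
  | bbbbba => babba => ba
  | bbbb => bab
  | aabb => b

aab->; abb->; bba->b; bbb->ba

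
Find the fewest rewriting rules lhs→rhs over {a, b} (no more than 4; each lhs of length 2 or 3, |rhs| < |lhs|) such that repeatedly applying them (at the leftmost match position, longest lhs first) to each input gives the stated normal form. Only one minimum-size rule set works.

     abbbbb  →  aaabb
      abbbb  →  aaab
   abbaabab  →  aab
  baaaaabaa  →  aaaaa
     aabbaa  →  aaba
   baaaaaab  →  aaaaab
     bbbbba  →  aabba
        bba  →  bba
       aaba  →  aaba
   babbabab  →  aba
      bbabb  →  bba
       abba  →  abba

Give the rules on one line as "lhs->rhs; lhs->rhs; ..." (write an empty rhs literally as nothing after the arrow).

  | abbbbb => aaabb
  | abbbb => aaab
  | abbaabab => ababab => abaab => aab
  | baaaaabaa => aaaabaa => aaaaa

baa->a; bab->ba; bbb->aa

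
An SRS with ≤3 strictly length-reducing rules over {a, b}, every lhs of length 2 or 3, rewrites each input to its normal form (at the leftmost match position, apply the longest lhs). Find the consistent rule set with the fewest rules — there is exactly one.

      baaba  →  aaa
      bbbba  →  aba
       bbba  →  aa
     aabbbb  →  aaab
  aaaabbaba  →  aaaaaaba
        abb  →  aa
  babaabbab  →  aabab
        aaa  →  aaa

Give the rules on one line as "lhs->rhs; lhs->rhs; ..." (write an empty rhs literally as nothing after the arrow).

  | baaba => abba => aaa
  | bbbba => aba
  | bbba => aa
  | aabbbb => aaab

baa->ab; bb->a; bbb->a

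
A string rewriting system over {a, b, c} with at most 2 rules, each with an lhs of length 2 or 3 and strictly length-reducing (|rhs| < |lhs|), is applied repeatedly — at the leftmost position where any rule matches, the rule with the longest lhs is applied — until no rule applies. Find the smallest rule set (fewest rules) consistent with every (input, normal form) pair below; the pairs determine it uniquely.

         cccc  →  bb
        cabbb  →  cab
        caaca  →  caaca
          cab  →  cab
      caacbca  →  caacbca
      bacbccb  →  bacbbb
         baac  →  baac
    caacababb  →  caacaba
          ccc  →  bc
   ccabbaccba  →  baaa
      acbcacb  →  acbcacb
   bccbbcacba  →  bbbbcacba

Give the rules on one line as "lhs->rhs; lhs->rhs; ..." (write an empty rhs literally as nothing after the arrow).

abb->a; cc->b

  | cccc => bcc => bb
  | cabbb => cab
  | caaca
  | cab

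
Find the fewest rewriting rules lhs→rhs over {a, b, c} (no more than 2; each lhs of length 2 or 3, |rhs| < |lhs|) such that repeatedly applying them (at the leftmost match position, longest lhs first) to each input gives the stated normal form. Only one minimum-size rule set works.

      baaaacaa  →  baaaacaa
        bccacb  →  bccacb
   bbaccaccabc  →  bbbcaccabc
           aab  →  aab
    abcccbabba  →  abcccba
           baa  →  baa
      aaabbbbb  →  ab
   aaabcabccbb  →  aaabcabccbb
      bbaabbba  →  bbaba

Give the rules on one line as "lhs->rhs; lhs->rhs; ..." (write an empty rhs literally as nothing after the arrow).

abb->; bac->bb

  | baaaacaa
  | bccacb
  | bbaccaccabc => bbbcaccabc
  | aab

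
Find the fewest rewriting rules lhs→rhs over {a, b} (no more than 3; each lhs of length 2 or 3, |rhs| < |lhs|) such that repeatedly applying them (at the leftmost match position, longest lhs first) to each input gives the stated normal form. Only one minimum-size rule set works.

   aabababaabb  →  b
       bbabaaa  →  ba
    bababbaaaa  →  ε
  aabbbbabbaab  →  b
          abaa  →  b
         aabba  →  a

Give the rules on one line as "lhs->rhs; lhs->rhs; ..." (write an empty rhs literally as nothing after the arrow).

aa->; ab->b; bb->

  | aabababaabb => bababaabb => bbabaabb => abaabb => baabb => bbb => b
  | bbabaaa => abaaa => baaa => ba
  | bababbaaaa => bbabbaaaa => abbaaaa => bbaaaa => aaaa => aa => ε
  | aabbbbabbaab => bbbbabbaab => bbabbaab => abbaab => bbaab => aab => b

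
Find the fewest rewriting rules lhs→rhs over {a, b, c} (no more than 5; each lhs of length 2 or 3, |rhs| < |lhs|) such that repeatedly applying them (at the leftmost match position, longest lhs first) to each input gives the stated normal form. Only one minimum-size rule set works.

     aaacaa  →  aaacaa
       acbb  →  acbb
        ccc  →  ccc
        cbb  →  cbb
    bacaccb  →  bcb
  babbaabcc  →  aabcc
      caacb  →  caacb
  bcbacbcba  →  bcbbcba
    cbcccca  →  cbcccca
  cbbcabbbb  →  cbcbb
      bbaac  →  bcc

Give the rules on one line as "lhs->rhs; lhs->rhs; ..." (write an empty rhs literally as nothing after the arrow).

abb->c; baa->c; bac->b; bca->a

  | aaacaa
  | acbb
  | ccc
  | cbb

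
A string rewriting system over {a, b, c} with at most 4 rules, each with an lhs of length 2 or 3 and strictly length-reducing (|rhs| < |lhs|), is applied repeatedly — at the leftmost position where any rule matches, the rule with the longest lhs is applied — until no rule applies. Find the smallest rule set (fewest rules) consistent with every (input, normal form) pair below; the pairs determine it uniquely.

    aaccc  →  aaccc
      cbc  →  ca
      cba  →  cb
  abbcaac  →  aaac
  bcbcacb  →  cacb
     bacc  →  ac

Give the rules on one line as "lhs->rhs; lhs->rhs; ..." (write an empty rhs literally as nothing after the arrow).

  | aaccc
  | cbc => ca
  | cba => cb
  | abbcaac => bcaac => aaac

ab->; ba->b; bc->a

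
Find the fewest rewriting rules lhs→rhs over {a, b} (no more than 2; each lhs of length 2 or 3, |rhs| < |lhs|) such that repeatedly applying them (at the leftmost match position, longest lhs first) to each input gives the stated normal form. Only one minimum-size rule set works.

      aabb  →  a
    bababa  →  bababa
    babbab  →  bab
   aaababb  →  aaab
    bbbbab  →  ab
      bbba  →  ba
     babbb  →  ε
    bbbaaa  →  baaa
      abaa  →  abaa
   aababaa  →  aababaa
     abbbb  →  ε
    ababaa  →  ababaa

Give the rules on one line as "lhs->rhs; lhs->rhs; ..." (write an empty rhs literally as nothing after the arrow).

abb->; bb->

  | aabb => a
  | bababa
  | babbab => bab
  | aaababb => aaab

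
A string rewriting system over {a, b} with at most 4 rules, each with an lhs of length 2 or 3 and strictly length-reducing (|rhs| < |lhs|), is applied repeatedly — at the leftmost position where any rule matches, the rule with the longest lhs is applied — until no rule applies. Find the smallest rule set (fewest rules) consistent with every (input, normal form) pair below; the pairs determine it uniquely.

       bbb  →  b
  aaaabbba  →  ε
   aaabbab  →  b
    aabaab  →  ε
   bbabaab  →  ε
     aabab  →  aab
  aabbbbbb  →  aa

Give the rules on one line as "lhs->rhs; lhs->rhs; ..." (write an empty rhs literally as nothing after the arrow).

  | bbb => b
  | aaaabbba => babbba => bbba => ba => ε
  | aaabbab => bbbab => bab => b
  | aabaab => aaab => bb => ε

aaa->b; ba->; bb->; bba->aa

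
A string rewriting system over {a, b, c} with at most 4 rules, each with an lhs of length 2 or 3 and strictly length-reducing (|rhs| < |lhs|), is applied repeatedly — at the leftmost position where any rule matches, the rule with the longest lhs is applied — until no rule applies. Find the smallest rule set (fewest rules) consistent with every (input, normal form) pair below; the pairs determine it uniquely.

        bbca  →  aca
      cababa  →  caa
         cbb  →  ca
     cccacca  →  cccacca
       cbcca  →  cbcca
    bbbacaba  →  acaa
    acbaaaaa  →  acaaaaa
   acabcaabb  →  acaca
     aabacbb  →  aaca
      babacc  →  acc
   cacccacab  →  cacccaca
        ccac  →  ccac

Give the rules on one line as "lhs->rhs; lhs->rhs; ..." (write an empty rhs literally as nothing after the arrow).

ab->; ba->a; bb->a; cab->ca

  | bbca => aca
  | cababa => caaba => caa
  | cbb => ca
  | cccacca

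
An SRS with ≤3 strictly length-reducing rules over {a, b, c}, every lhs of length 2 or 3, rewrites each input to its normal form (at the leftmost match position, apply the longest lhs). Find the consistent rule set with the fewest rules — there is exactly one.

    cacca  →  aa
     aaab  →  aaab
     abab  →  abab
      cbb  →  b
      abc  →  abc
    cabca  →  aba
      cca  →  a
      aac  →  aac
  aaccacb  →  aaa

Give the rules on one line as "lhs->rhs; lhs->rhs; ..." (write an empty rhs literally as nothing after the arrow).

  | cacca => acca => aca => aa
  | aaab
  | abab
  | cbb => b

ca->a; cb->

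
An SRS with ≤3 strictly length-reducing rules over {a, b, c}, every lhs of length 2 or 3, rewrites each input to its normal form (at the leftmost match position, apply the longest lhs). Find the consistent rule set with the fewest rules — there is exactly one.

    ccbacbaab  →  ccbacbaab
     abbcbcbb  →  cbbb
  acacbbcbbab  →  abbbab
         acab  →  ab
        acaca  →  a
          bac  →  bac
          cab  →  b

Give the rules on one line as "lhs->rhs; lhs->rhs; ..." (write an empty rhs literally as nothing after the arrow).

  | ccbacbaab
  | abbcbcbb => aabbcbb => aaabbb => cbbb
  | acacbbcbbab => acbbcbbab => acabbbab => abbbab
  | acab => ab

aaa->c; bbc->ab; ca->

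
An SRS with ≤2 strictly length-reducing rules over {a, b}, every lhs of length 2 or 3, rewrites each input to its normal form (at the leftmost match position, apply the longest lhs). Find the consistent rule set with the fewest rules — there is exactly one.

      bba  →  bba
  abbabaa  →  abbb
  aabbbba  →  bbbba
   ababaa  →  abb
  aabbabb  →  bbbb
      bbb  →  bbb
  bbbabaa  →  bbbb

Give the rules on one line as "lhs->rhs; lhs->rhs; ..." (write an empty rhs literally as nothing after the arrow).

aa->; bab->bb

  | bba
  | abbabaa => abbbaa => abbb
  | aabbbba => bbbba
  | ababaa => abbaa => abb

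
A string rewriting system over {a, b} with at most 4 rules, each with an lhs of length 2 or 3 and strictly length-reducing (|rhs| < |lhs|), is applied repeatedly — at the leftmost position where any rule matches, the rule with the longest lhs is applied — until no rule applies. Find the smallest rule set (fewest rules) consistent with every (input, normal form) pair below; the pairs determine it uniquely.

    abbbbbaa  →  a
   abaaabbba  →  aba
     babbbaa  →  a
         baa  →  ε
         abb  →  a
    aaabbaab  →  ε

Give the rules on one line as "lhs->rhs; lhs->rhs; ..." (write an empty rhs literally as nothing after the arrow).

aa->b; bab->ab; bb->; bba->

  | abbbbbaa => abbbaa => abaa => abb => a
  | abaaabbba => abbabbba => abbba => aba
  | babbbaa => abbbaa => abaa => abb => a
  | baa => bb => ε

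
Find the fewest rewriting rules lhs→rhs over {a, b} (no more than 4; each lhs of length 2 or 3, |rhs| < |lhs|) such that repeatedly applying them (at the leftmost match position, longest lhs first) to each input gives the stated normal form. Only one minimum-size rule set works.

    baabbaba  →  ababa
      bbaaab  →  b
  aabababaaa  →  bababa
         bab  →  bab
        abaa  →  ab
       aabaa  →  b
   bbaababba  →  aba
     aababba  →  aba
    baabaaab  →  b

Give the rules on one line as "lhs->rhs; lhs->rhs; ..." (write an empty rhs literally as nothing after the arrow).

  | baabbaba => bbbaba => ababa
  | bbaaab => aaaab => aab => b
  | aabababaaa => bababaaa => bababa
  | bab

aa->; abb->bb; bb->a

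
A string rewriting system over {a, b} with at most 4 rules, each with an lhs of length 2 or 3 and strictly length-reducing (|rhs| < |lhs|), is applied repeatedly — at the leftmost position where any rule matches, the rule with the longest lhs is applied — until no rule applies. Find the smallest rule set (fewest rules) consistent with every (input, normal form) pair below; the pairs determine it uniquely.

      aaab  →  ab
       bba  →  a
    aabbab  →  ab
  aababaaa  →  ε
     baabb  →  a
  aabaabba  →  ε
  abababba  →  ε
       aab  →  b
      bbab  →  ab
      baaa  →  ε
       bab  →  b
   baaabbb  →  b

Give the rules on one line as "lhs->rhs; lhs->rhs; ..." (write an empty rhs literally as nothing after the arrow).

  | aaab => ab
  | bba => a
  | aabbab => bbab => ab
  | aababaaa => babaaa => baaa => aa => ε

aa->; ba->; bb->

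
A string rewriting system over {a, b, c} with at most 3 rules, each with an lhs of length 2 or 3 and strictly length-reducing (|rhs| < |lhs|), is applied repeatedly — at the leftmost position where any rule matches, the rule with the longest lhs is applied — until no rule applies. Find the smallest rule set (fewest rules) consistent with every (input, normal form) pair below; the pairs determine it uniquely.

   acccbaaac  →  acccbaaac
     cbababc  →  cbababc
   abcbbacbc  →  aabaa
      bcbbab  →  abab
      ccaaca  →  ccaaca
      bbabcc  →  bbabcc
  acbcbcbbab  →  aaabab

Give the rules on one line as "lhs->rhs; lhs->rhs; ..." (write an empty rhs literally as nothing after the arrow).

  | acccbaaac
  | cbababc
  | abcbbacbc => aabacbc => aabaa
  | bcbbab => abab

bcb->a; cbc->a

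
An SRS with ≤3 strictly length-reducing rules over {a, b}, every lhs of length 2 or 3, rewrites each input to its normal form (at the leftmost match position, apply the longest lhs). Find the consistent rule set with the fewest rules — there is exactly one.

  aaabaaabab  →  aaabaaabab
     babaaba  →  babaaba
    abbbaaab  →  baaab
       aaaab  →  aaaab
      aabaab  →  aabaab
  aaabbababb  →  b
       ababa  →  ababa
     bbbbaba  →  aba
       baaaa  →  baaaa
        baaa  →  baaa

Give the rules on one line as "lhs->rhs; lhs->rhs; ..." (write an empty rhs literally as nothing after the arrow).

abb->bb; bb->

  | aaabaaabab
  | babaaba
  | abbbaaab => bbbaaab => baaab
  | aaaab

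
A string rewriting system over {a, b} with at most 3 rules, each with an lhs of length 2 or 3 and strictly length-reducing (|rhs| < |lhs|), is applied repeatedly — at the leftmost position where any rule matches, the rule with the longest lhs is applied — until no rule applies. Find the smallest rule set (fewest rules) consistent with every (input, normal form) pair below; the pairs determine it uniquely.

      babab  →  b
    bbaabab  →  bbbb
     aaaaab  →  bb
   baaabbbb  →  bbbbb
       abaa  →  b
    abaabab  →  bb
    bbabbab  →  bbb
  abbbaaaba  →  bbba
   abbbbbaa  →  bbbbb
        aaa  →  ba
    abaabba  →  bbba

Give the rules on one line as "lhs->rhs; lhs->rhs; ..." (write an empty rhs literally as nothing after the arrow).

  | babab => bab => b
  | bbaabab => bbbbab => bbbb
  | aaaaab => baaab => bbab => bb
  | baaabbbb => bbabbbb => bbbbb

aa->b; ab->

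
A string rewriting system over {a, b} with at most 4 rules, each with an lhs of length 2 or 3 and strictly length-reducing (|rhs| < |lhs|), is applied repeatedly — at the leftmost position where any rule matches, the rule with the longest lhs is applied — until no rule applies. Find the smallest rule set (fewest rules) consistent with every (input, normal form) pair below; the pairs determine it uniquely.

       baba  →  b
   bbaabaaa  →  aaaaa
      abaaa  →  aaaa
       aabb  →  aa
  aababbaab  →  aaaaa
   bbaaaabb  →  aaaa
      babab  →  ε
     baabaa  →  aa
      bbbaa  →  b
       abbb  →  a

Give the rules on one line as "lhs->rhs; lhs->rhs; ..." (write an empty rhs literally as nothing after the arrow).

ab->a; baa->b; bb->

  | baba => baa => b
  | bbaabaaa => aabaaa => aaaaa
  | abaaa => aaaa
  | aabb => aab => aa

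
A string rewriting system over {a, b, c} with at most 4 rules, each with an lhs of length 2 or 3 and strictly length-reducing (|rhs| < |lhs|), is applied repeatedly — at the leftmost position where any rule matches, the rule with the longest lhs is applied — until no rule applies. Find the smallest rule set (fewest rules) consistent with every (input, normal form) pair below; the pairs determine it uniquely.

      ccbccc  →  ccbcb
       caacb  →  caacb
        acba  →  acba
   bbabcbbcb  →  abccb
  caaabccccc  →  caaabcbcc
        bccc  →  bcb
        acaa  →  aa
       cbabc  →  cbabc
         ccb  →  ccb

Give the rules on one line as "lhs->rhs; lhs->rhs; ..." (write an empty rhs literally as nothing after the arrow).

aca->a; bb->; ccc->cb

  | ccbccc => ccbcb
  | caacb
  | acba
  | bbabcbbcb => abcbbcb => abccb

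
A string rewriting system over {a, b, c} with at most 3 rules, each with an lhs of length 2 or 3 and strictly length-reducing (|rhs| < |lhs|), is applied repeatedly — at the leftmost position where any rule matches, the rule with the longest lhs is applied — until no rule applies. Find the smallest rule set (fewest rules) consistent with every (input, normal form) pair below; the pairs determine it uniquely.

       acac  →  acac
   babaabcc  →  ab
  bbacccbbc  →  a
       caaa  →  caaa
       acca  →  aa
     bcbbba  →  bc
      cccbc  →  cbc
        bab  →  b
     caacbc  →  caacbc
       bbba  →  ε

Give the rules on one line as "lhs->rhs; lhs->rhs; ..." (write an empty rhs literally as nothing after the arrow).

  | acac
  | babaabcc => baabcc => abcc => ab
  | bbacccbbc => acccbbc => acbbc => acc => a
  | caaa

ba->; bb->; cc->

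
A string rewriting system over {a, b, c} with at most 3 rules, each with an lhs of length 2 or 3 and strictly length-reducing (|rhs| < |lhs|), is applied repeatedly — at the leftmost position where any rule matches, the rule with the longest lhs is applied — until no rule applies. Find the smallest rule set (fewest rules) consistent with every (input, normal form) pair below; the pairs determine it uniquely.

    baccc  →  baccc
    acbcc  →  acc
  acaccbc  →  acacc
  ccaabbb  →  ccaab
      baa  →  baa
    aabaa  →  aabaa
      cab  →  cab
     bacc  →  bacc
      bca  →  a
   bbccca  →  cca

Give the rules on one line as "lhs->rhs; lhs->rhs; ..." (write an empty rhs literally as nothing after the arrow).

bb->b; bc->

  | baccc
  | acbcc => acc
  | acaccbc => acacc
  | ccaabbb => ccaabb => ccaab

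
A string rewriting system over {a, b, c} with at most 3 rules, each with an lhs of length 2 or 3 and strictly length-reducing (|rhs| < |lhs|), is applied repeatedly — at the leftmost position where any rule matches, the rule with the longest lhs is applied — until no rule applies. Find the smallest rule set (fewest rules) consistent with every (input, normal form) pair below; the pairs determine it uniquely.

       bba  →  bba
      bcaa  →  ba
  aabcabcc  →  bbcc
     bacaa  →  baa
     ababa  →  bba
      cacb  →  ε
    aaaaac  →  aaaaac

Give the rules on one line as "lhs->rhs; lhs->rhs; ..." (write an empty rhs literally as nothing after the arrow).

  | bba
  | bcaa => ba
  | aabcabcc => abcabcc => bcabcc => bbcc
  | bacaa => baa

ab->b; ca->; cb->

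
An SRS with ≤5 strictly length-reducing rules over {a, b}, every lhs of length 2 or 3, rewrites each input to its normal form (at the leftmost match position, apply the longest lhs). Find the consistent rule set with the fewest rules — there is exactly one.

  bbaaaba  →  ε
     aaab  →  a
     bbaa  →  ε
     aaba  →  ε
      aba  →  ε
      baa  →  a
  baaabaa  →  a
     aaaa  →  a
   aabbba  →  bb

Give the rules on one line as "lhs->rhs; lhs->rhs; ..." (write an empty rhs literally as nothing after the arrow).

  | bbaaaba => baaba => aba => ba => ε
  | aaab => bab => a
  | bbaa => ba => ε
  | aaba => aba => ba => ε

aaa->ba; ab->b; ba->; bab->a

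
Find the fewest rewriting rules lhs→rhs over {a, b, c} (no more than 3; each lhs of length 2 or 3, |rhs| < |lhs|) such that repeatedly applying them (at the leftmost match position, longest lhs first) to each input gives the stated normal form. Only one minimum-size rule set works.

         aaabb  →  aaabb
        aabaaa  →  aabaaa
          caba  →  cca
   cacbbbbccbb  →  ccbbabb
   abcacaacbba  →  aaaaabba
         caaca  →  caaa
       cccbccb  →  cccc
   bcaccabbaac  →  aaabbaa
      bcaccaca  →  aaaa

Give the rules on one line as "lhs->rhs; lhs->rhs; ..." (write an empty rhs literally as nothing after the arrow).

  | aaabb
  | aabaaa
  | caba => cca
  | cacbbbbccbb => cabbbbccbb => ccbbbccbb => ccbbacbb => ccbbabb

ac->a; bc->a; cab->cc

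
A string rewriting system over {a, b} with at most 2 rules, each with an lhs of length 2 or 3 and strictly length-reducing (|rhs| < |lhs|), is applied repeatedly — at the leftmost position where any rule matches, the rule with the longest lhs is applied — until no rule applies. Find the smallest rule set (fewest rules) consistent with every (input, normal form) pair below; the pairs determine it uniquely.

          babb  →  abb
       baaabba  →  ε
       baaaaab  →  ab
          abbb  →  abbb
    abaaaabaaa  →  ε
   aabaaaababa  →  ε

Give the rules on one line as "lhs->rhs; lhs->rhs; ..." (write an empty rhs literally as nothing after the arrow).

  | babb => abb
  | baaabba => aaabba => abba => aba => aa => ε
  | baaaaab => aaaaab => aaab => ab
  | abbb

aa->; ba->a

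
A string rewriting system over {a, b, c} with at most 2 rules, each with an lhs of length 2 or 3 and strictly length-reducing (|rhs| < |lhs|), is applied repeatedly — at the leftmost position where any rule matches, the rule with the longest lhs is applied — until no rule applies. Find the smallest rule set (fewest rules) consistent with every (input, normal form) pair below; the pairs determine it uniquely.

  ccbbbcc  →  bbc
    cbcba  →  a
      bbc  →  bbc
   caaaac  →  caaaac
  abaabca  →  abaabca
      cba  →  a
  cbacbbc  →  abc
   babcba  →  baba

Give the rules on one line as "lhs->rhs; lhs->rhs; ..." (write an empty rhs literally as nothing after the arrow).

cb->; cc->c

  | ccbbbcc => cbbbcc => bbcc => bbc
  | cbcba => cba => a
  | bbc
  | caaaac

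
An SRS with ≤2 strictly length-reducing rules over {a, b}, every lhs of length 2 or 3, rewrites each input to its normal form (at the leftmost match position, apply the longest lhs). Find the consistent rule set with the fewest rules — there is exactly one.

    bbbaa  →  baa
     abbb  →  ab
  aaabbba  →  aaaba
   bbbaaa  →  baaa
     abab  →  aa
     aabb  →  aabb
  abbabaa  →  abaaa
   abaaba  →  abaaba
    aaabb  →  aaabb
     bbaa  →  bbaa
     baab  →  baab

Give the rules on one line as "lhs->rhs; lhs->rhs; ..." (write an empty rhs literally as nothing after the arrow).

  | bbbaa => baa
  | abbb => ab
  | aaabbba => aaaba
  | bbbaaa => baaa

bab->a; bbb->b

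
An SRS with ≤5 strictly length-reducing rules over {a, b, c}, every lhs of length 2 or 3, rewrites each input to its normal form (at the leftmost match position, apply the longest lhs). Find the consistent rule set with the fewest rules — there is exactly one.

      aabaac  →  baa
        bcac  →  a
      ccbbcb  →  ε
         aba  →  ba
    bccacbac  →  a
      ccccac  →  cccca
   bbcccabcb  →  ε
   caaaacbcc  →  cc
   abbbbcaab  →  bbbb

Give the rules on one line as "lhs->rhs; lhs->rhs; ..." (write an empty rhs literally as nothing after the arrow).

  | aabaac => abaac => baac => baa
  | bcac => ac => a
  | ccbbcb => cbcb => cb => ε
  | aba => ba

ab->b; ac->a; bc->; cb->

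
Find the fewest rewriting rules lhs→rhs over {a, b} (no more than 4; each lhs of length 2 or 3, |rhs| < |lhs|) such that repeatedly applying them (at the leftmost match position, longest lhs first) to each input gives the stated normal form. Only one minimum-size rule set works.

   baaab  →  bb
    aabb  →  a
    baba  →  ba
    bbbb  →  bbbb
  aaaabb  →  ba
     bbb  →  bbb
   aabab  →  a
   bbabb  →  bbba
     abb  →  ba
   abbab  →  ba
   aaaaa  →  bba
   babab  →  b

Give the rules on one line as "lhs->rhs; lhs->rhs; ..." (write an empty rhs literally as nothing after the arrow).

aaa->ba; ab->; abb->ba

  | baaab => bbab => bb
  | aabb => aba => a
  | baba => ba
  | bbbb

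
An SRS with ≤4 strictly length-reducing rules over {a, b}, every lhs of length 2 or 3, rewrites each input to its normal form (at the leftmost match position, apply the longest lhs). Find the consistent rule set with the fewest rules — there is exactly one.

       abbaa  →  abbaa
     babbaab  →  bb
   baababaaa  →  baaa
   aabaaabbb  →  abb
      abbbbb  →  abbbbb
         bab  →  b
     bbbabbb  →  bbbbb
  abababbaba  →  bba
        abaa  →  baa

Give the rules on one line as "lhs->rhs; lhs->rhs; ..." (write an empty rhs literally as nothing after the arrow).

  | abbaa
  | babbaab => bbaab => bb
  | baababaaa => babaaa => baaa
  | aabaaabbb => aaabbb => abb

aab->; aba->ba; bab->b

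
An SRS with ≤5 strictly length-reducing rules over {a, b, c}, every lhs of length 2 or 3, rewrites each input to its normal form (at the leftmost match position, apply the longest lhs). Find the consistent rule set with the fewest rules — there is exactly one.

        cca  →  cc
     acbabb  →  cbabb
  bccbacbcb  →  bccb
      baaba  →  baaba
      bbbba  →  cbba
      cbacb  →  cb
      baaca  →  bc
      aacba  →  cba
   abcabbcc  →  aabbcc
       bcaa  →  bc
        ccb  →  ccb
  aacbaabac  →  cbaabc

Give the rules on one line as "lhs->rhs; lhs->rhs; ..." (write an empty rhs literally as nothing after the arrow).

ac->c; bbb->cb; bcb->ab; ca->c

  | cca => cc
  | acbabb => cbabb
  | bccbacbcb => bccbcbcb => bccabcb => bccbcb => bccab => bccb
  | baaba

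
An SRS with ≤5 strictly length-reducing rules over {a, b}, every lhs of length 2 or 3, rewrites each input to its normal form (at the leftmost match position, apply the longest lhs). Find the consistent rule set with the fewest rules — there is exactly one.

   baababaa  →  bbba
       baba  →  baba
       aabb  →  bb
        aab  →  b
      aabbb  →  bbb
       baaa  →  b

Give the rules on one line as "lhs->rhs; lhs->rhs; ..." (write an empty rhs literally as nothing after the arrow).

  | baababaa => bbabaa => bbabb => bbba
  | baba
  | aabb => bb
  | aab => b

aa->b; aaa->; aab->b; abb->ba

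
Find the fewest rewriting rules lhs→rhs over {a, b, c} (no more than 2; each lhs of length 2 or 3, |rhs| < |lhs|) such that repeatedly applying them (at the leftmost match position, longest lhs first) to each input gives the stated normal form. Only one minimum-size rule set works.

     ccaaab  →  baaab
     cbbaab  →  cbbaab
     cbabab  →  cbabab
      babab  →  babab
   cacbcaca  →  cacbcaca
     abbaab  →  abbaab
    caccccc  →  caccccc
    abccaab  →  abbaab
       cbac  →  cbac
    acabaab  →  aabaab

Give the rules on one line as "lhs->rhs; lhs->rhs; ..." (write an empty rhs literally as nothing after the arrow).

cab->ab; cca->ba

  | ccaaab => baaab
  | cbbaab
  | cbabab
  | babab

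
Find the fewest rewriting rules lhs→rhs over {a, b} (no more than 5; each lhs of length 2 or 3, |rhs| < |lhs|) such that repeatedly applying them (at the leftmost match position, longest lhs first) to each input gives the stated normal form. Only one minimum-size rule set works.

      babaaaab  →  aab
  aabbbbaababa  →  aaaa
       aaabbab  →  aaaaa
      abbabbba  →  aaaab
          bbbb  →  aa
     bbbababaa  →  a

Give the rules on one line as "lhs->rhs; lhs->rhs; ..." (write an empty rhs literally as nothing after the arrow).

  | babaaaab => baaaab => aab
  | aabbbbaababa => aaabbaababa => aaaabababa => aaaababa => aaaaba => aaaa
  | aaabbab => aaaabb => aaaaa
  | abbabbba => aabbbba => aaabba => aaaab

ba->; baa->; bb->a; bba->ab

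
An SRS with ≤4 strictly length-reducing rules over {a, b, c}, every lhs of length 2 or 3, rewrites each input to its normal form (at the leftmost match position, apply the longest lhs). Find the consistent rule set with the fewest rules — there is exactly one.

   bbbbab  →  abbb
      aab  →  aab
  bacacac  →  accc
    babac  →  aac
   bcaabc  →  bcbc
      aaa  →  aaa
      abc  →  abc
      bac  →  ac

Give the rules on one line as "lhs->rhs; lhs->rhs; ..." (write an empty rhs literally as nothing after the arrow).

  | bbbbab => bbabb => abbb
  | aab
  | bacacac => acacac => accac => accc
  | babac => abac => aac

ba->a; bba->ab; ca->c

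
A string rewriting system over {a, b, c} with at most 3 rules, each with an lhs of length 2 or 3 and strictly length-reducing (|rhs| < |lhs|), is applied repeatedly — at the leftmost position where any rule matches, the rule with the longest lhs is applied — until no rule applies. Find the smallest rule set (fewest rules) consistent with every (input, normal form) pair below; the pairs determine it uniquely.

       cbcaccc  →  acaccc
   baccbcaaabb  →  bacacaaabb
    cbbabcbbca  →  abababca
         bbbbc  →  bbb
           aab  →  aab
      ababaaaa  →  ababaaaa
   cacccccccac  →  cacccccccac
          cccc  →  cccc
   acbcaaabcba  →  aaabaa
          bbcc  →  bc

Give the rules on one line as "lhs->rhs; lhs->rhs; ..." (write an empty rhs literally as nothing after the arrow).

aac->; bbc->b; cb->a

  | cbcaccc => acaccc
  | baccbcaaabb => bacacaaabb
  | cbbabcbbca => ababcbbca => abababca
  | bbbbc => bbb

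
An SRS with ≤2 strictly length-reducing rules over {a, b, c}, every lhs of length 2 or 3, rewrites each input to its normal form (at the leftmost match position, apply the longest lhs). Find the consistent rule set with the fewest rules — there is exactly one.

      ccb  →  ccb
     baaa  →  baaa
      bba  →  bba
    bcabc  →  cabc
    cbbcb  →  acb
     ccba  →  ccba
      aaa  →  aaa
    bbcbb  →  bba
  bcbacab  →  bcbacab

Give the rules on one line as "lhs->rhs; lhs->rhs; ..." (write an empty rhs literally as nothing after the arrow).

bca->ca; cbb->a

  | ccb
  | baaa
  | bba
  | bcabc => cabc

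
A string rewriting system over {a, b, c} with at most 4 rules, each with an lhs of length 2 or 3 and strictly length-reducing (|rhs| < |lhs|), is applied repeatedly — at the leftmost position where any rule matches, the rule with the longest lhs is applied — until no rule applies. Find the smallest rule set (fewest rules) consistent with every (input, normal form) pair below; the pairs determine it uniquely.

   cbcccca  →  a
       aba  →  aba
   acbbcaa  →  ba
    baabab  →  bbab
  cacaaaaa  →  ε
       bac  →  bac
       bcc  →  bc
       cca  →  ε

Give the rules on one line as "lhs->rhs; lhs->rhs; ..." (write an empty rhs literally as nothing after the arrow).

aa->; ca->; cb->a; cc->c

  | cbcccca => acccca => accca => acca => aca => a
  | aba
  | acbbcaa => aabcaa => bcaa => ba
  | baabab => bbab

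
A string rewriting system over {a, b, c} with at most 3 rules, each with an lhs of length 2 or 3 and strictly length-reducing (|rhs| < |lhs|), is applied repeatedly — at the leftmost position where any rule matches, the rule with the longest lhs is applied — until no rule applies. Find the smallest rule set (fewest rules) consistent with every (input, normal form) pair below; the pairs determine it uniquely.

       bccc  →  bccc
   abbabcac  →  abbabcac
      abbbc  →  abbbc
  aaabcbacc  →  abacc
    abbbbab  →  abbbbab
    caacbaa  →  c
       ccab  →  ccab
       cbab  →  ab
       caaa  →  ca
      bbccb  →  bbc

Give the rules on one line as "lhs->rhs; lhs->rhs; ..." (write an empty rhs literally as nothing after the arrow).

  | bccc
  | abbabcac
  | abbbc
  | aaabcbacc => abcbacc => abacc

aa->; cb->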